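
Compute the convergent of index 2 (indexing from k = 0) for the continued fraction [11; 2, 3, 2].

80/7

Using pₖ = aₖpₖ₋₁ + pₖ₋₂, qₖ = aₖqₖ₋₁ + qₖ₋₂ (with p₋₁=1, p₋₂=0, q₋₁=0, q₋₂=1):
  k=0: a=11, p=11, q=1
  k=1: a=2, p=23, q=2
  k=2: a=3, p=80, q=7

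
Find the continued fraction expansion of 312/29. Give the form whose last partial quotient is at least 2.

312 = 10×29 + 22
29 = 1×22 + 7
22 = 3×7 + 1
7 = 7×1 + 0  (stop)
So 312/29 = [10; 1, 3, 7].

[10; 1, 3, 7]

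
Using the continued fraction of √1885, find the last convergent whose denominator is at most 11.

217/5

√1885 = [43; 2, 2, 2, 86, …] (period length 4).
Convergents:
  p_0/q_0 = 43/1
  p_1/q_1 = 87/2
  p_2/q_2 = 217/5
  p_3/q_3 = 521/12
q_2 = 5 ≤ 11 < 12 = q_3, so the answer is 217/5.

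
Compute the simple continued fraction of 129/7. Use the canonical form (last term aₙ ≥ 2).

129 = 18×7 + 3
7 = 2×3 + 1
3 = 3×1 + 0  (stop)
So 129/7 = [18; 2, 3].

[18; 2, 3]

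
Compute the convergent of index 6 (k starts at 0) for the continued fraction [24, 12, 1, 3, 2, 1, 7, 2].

Using pₖ = aₖpₖ₋₁ + pₖ₋₂, qₖ = aₖqₖ₋₁ + qₖ₋₂ (with p₋₁=1, p₋₂=0, q₋₁=0, q₋₂=1):
  k=0: a=24, p=24, q=1
  k=1: a=12, p=289, q=12
  k=2: a=1, p=313, q=13
  k=3: a=3, p=1228, q=51
  k=4: a=2, p=2769, q=115
  k=5: a=1, p=3997, q=166
  k=6: a=7, p=30748, q=1277

30748/1277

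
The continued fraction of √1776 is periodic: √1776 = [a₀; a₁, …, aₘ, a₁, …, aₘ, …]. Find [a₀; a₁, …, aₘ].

a₀ = ⌊√1776⌋ = 42.
With m₀=0, d₀=1 and mₖ₊₁ = dₖaₖ − mₖ, dₖ₊₁ = (n − mₖ₊₁²)/dₖ, aₖ₊₁ = ⌊(a₀+mₖ₊₁)/dₖ₊₁⌋:
  k=1: m=42, d=12, a=7
  k=2: m=42, d=1, a=84
d=1 and a=2a₀=84 at k=2, so the next step gives (m, d) = (42, 12) again — its k=1 value — and the period has length 2.

[42; 7, 84]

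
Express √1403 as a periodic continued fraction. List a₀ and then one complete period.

a₀ = ⌊√1403⌋ = 37.

[37; 2, 5, 3, 1, 3, 5, 2, 74]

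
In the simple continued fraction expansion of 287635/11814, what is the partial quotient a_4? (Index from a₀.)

2

287635 = 24·11814 + 4099   →  a_0 = 24
11814 = 2·4099 + 3616   →  a_1 = 2
4099 = 1·3616 + 483   →  a_2 = 1
3616 = 7·483 + 235   →  a_3 = 7
483 = 2·235 + 13   →  a_4 = 2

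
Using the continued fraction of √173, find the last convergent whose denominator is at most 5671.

29239/2223

√173 = [13; 6, 1, 1, 6, 26, …] (period length 5).
Convergents:
  p_0/q_0 = 13/1
  p_1/q_1 = 79/6
  p_2/q_2 = 92/7
  p_3/q_3 = 171/13
  p_4/q_4 = 1118/85
  p_5/q_5 = 29239/2223
  p_6/q_6 = 176552/13423
q_5 = 2223 ≤ 5671 < 13423 = q_6, so the answer is 29239/2223.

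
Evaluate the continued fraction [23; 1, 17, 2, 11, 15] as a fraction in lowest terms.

Using pₖ = aₖpₖ₋₁ + pₖ₋₂ and qₖ = aₖqₖ₋₁ + qₖ₋₂:
  k=0: a=23, p=23, q=1
  k=1: a=1, p=24, q=1
  k=2: a=17, p=431, q=18
  k=3: a=2, p=886, q=37
  k=4: a=11, p=10177, q=425
  k=5: a=15, p=153541, q=6412

153541/6412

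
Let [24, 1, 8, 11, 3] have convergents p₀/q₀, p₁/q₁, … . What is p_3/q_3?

Using pₖ = aₖpₖ₋₁ + pₖ₋₂, qₖ = aₖqₖ₋₁ + qₖ₋₂ (with p₋₁=1, p₋₂=0, q₋₁=0, q₋₂=1):
  k=0: a=24, p=24, q=1
  k=1: a=1, p=25, q=1
  k=2: a=8, p=224, q=9
  k=3: a=11, p=2489, q=100

2489/100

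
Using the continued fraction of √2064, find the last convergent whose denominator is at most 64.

2317/51

√2064 = [45; 2, 3, 7, 3, 2, 90, …] (period length 6).
Convergents:
  p_0/q_0 = 45/1
  p_1/q_1 = 91/2
  p_2/q_2 = 318/7
  p_3/q_3 = 2317/51
  p_4/q_4 = 7269/160
q_3 = 51 ≤ 64 < 160 = q_4, so the answer is 2317/51.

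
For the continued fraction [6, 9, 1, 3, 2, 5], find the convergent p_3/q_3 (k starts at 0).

238/39

Using pₖ = aₖpₖ₋₁ + pₖ₋₂, qₖ = aₖqₖ₋₁ + qₖ₋₂ (with p₋₁=1, p₋₂=0, q₋₁=0, q₋₂=1):
  k=0: a=6, p=6, q=1
  k=1: a=9, p=55, q=9
  k=2: a=1, p=61, q=10
  k=3: a=3, p=238, q=39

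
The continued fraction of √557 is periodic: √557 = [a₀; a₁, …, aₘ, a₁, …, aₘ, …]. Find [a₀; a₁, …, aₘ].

[23; 1, 1, 1, 1, 46]

a₀ = ⌊√557⌋ = 23.
With m₀=0, d₀=1 and mₖ₊₁ = dₖaₖ − mₖ, dₖ₊₁ = (n − mₖ₊₁²)/dₖ, aₖ₊₁ = ⌊(a₀+mₖ₊₁)/dₖ₊₁⌋:
  k=1: m=23, d=28, a=1
  k=2: m=5, d=19, a=1
  k=3: m=14, d=19, a=1
  k=4: m=5, d=28, a=1
  k=5: m=23, d=1, a=46
d=1 and a=2a₀=46 at k=5, so the next step gives (m, d) = (23, 28) again — its k=1 value — and the period has length 5.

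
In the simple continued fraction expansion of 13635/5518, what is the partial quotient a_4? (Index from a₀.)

4

13635 = 2·5518 + 2599   →  a_0 = 2
5518 = 2·2599 + 320   →  a_1 = 2
2599 = 8·320 + 39   →  a_2 = 8
320 = 8·39 + 8   →  a_3 = 8
39 = 4·8 + 7   →  a_4 = 4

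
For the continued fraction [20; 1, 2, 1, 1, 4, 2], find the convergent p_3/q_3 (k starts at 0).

83/4

Using pₖ = aₖpₖ₋₁ + pₖ₋₂, qₖ = aₖqₖ₋₁ + qₖ₋₂ (with p₋₁=1, p₋₂=0, q₋₁=0, q₋₂=1):
  k=0: a=20, p=20, q=1
  k=1: a=1, p=21, q=1
  k=2: a=2, p=62, q=3
  k=3: a=1, p=83, q=4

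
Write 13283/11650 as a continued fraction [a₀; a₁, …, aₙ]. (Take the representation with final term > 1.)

[1; 7, 7, 2, 5, 3, 1, 4]

13283 = 1×11650 + 1633
11650 = 7×1633 + 219
1633 = 7×219 + 100
219 = 2×100 + 19
100 = 5×19 + 5
19 = 3×5 + 4
5 = 1×4 + 1
4 = 4×1 + 0  (stop)
So 13283/11650 = [1; 7, 7, 2, 5, 3, 1, 4].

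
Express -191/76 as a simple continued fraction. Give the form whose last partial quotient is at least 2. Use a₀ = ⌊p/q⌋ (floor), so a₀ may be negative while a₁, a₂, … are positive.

-191 = -3×76 + 37
76 = 2×37 + 2
37 = 18×2 + 1
2 = 2×1 + 0  (stop)
So -191/76 = [-3; 2, 18, 2].

[-3; 2, 18, 2]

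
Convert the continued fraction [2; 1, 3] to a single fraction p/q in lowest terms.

11/4

Fold from the inside: start with 3/1.
  1 + 1/3 = 4/3
  2 + 3/4 = 11/4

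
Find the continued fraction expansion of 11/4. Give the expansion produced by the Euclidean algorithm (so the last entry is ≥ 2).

[2; 1, 3]

11 = 2·4 + 3
4 = 1·3 + 1
3 = 3·1 + 0  (stop)
So 11/4 = [2; 1, 3].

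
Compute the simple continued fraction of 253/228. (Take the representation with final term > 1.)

253 = 1·228 + 25
228 = 9·25 + 3
25 = 8·3 + 1
3 = 3·1 + 0  (stop)
So 253/228 = [1; 9, 8, 3].

[1; 9, 8, 3]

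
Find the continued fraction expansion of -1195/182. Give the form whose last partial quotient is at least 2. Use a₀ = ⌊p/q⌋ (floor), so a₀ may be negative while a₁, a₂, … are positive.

[-7; 2, 3, 3, 2, 3]

-1195 = -7·182 + 79
182 = 2·79 + 24
79 = 3·24 + 7
24 = 3·7 + 3
7 = 2·3 + 1
3 = 3·1 + 0  (stop)
So -1195/182 = [-7; 2, 3, 3, 2, 3].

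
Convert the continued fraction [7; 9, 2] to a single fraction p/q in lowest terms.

135/19

Using pₖ = aₖpₖ₋₁ + pₖ₋₂ and qₖ = aₖqₖ₋₁ + qₖ₋₂:
  k=0: a=7, p=7, q=1
  k=1: a=9, p=64, q=9
  k=2: a=2, p=135, q=19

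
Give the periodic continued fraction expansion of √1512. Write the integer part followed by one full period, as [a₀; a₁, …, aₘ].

[38; 1, 7, 1, 1, 1, 7, 1, 76]

a₀ = ⌊√1512⌋ = 38.
With m₀=0, d₀=1 and mₖ₊₁ = dₖaₖ − mₖ, dₖ₊₁ = (n − mₖ₊₁²)/dₖ, aₖ₊₁ = ⌊(a₀+mₖ₊₁)/dₖ₊₁⌋:
  k=1: m=38, d=68, a=1
  k=2: m=30, d=9, a=7
  k=3: m=33, d=47, a=1
  k=4: m=14, d=28, a=1
  k=5: m=14, d=47, a=1
  k=6: m=33, d=9, a=7
  k=7: m=30, d=68, a=1
  k=8: m=38, d=1, a=76
d=1 and a=2a₀=76 at k=8, so the next step gives (m, d) = (38, 68) again — its k=1 value — and the period has length 8.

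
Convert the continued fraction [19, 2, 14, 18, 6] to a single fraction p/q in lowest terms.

Using pₖ = aₖpₖ₋₁ + pₖ₋₂ and qₖ = aₖqₖ₋₁ + qₖ₋₂:
  k=0: a=19, p=19, q=1
  k=1: a=2, p=39, q=2
  k=2: a=14, p=565, q=29
  k=3: a=18, p=10209, q=524
  k=4: a=6, p=61819, q=3173

61819/3173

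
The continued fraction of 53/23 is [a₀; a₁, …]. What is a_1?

3

53 = 2·23 + 7   →  a_0 = 2
23 = 3·7 + 2   →  a_1 = 3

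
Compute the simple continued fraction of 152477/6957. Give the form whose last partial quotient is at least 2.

[21; 1, 11, 17, 2, 16]

152477 = 21·6957 + 6380
6957 = 1·6380 + 577
6380 = 11·577 + 33
577 = 17·33 + 16
33 = 2·16 + 1
16 = 16·1 + 0  (stop)
So 152477/6957 = [21; 1, 11, 17, 2, 16].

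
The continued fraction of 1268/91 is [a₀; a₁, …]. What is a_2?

1268 = 13·91 + 85   →  a_0 = 13
91 = 1·85 + 6   →  a_1 = 1
85 = 14·6 + 1   →  a_2 = 14

14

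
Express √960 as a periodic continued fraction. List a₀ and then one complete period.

[30; 1, 60]

a₀ = ⌊√960⌋ = 30.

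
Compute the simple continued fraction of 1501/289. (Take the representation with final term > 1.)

1501 = 5*289 + 56
289 = 5*56 + 9
56 = 6*9 + 2
9 = 4*2 + 1
2 = 2*1 + 0  (stop)
So 1501/289 = [5; 5, 6, 4, 2].

[5; 5, 6, 4, 2]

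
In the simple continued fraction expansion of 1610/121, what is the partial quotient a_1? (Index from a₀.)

1610 = 13·121 + 37   →  a_0 = 13
121 = 3·37 + 10   →  a_1 = 3

3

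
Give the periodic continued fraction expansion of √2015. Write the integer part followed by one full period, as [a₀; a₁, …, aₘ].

[44; 1, 7, 1, 88]

a₀ = ⌊√2015⌋ = 44.
With m₀=0, d₀=1 and mₖ₊₁ = dₖaₖ − mₖ, dₖ₊₁ = (n − mₖ₊₁²)/dₖ, aₖ₊₁ = ⌊(a₀+mₖ₊₁)/dₖ₊₁⌋:
  k=1: m=44, d=79, a=1
  k=2: m=35, d=10, a=7
  k=3: m=35, d=79, a=1
  k=4: m=44, d=1, a=88
d=1 and a=2a₀=88 at k=4, so the next step gives (m, d) = (44, 79) again — its k=1 value — and the period has length 4.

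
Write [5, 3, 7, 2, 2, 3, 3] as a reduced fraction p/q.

Fold from the inside: start with 3/1.
  3 + 1/3 = 10/3
  2 + 3/10 = 23/10
  2 + 10/23 = 56/23
  7 + 23/56 = 415/56
  3 + 56/415 = 1301/415
  5 + 415/1301 = 6920/1301

6920/1301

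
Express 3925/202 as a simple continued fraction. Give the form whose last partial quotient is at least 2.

3925 = 19×202 + 87
202 = 2×87 + 28
87 = 3×28 + 3
28 = 9×3 + 1
3 = 3×1 + 0  (stop)
So 3925/202 = [19; 2, 3, 9, 3].

[19; 2, 3, 9, 3]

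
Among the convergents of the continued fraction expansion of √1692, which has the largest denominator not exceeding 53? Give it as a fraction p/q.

617/15

√1692 = [41; 7, 2, 7, 82, …] (period length 4).
Convergents:
  p_0/q_0 = 41/1
  p_1/q_1 = 288/7
  p_2/q_2 = 617/15
  p_3/q_3 = 4607/112
q_2 = 15 ≤ 53 < 112 = q_3, so the answer is 617/15.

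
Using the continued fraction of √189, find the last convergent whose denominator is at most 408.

√189 = [13; 1, 2, 1, 26, …] (period length 4).
Convergents:
  p_0/q_0 = 13/1
  p_1/q_1 = 14/1
  p_2/q_2 = 41/3
  p_3/q_3 = 55/4
  p_4/q_4 = 1471/107
  p_5/q_5 = 1526/111
  p_6/q_6 = 4523/329
  p_7/q_7 = 6049/440
q_6 = 329 ≤ 408 < 440 = q_7, so the answer is 4523/329.

4523/329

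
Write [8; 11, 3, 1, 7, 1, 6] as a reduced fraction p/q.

Fold from the inside: start with 6/1.
  1 + 1/6 = 7/6
  7 + 6/7 = 55/7
  1 + 7/55 = 62/55
  3 + 55/62 = 241/62
  11 + 62/241 = 2713/241
  8 + 241/2713 = 21945/2713

21945/2713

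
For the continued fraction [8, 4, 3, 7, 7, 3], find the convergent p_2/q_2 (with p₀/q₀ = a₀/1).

Using pₖ = aₖpₖ₋₁ + pₖ₋₂, qₖ = aₖqₖ₋₁ + qₖ₋₂ (with p₋₁=1, p₋₂=0, q₋₁=0, q₋₂=1):
  k=0: a=8, p=8, q=1
  k=1: a=4, p=33, q=4
  k=2: a=3, p=107, q=13

107/13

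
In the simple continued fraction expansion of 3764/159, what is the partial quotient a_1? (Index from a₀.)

3764 = 23·159 + 107   →  a_0 = 23
159 = 1·107 + 52   →  a_1 = 1

1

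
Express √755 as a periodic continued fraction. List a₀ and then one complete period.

a₀ = ⌊√755⌋ = 27.

[27; 2, 10, 2, 54]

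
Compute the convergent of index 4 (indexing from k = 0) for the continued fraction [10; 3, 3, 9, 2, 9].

2019/196

Using pₖ = aₖpₖ₋₁ + pₖ₋₂, qₖ = aₖqₖ₋₁ + qₖ₋₂ (with p₋₁=1, p₋₂=0, q₋₁=0, q₋₂=1):
  k=0: a=10, p=10, q=1
  k=1: a=3, p=31, q=3
  k=2: a=3, p=103, q=10
  k=3: a=9, p=958, q=93
  k=4: a=2, p=2019, q=196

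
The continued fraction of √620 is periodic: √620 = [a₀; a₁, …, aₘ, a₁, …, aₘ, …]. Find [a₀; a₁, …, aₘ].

[24; 1, 8, 1, 48]

a₀ = ⌊√620⌋ = 24.
With m₀=0, d₀=1 and mₖ₊₁ = dₖaₖ − mₖ, dₖ₊₁ = (n − mₖ₊₁²)/dₖ, aₖ₊₁ = ⌊(a₀+mₖ₊₁)/dₖ₊₁⌋:
  k=1: m=24, d=44, a=1
  k=2: m=20, d=5, a=8
  k=3: m=20, d=44, a=1
  k=4: m=24, d=1, a=48
d=1 and a=2a₀=48 at k=4, so the next step gives (m, d) = (24, 44) again — its k=1 value — and the period has length 4.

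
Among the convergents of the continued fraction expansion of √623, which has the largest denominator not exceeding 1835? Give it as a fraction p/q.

31175/1249

√623 = [24; 1, 23, 1, 48, …] (period length 4).
Convergents:
  p_0/q_0 = 24/1
  p_1/q_1 = 25/1
  p_2/q_2 = 599/24
  p_3/q_3 = 624/25
  p_4/q_4 = 30551/1224
  p_5/q_5 = 31175/1249
  p_6/q_6 = 747576/29951
q_5 = 1249 ≤ 1835 < 29951 = q_6, so the answer is 31175/1249.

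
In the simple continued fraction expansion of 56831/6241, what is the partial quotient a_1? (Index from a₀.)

9

56831 = 9·6241 + 662   →  a_0 = 9
6241 = 9·662 + 283   →  a_1 = 9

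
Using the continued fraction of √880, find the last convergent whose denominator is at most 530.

√880 = [29; 1, 1, 1, 58, …] (period length 4).
Convergents:
  p_0/q_0 = 29/1
  p_1/q_1 = 30/1
  p_2/q_2 = 59/2
  p_3/q_3 = 89/3
  p_4/q_4 = 5221/176
  p_5/q_5 = 5310/179
  p_6/q_6 = 10531/355
  p_7/q_7 = 15841/534
q_6 = 355 ≤ 530 < 534 = q_7, so the answer is 10531/355.

10531/355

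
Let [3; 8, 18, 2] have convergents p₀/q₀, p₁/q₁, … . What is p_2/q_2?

Using pₖ = aₖpₖ₋₁ + pₖ₋₂, qₖ = aₖqₖ₋₁ + qₖ₋₂ (with p₋₁=1, p₋₂=0, q₋₁=0, q₋₂=1):
  k=0: a=3, p=3, q=1
  k=1: a=8, p=25, q=8
  k=2: a=18, p=453, q=145

453/145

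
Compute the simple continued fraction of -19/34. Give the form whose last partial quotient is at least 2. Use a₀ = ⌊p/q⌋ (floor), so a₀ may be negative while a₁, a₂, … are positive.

[-1; 2, 3, 1, 3]

-19 = -1×34 + 15
34 = 2×15 + 4
15 = 3×4 + 3
4 = 1×3 + 1
3 = 3×1 + 0  (stop)
So -19/34 = [-1; 2, 3, 1, 3].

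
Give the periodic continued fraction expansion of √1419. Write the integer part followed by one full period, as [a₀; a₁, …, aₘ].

[37; 1, 2, 37, 2, 1, 74]

a₀ = ⌊√1419⌋ = 37.
With m₀=0, d₀=1 and mₖ₊₁ = dₖaₖ − mₖ, dₖ₊₁ = (n − mₖ₊₁²)/dₖ, aₖ₊₁ = ⌊(a₀+mₖ₊₁)/dₖ₊₁⌋:
  k=1: m=37, d=50, a=1
  k=2: m=13, d=25, a=2
  k=3: m=37, d=2, a=37
  k=4: m=37, d=25, a=2
  k=5: m=13, d=50, a=1
  k=6: m=37, d=1, a=74
d=1 and a=2a₀=74 at k=6, so the next step gives (m, d) = (37, 50) again — its k=1 value — and the period has length 6.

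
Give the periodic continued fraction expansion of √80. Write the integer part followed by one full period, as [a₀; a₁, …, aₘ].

[8; 1, 16]

a₀ = ⌊√80⌋ = 8.
With m₀=0, d₀=1 and mₖ₊₁ = dₖaₖ − mₖ, dₖ₊₁ = (n − mₖ₊₁²)/dₖ, aₖ₊₁ = ⌊(a₀+mₖ₊₁)/dₖ₊₁⌋:
  k=1: m=8, d=16, a=1
  k=2: m=8, d=1, a=16
d=1 and a=2a₀=16 at k=2, so the next step gives (m, d) = (8, 16) again — its k=1 value — and the period has length 2.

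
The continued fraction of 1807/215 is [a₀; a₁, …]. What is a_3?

8

1807 = 8·215 + 87   →  a_0 = 8
215 = 2·87 + 41   →  a_1 = 2
87 = 2·41 + 5   →  a_2 = 2
41 = 8·5 + 1   →  a_3 = 8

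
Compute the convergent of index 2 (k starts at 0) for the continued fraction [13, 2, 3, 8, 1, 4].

94/7

Using pₖ = aₖpₖ₋₁ + pₖ₋₂, qₖ = aₖqₖ₋₁ + qₖ₋₂ (with p₋₁=1, p₋₂=0, q₋₁=0, q₋₂=1):
  k=0: a=13, p=13, q=1
  k=1: a=2, p=27, q=2
  k=2: a=3, p=94, q=7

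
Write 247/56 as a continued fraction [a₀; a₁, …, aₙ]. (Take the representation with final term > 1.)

[4; 2, 2, 3, 3]

247 = 4×56 + 23
56 = 2×23 + 10
23 = 2×10 + 3
10 = 3×3 + 1
3 = 3×1 + 0  (stop)
So 247/56 = [4; 2, 2, 3, 3].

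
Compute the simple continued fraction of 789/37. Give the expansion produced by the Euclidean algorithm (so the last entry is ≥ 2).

[21; 3, 12]

789 = 21·37 + 12
37 = 3·12 + 1
12 = 12·1 + 0  (stop)
So 789/37 = [21; 3, 12].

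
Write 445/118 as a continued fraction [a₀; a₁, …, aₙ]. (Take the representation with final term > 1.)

445 = 3*118 + 91
118 = 1*91 + 27
91 = 3*27 + 10
27 = 2*10 + 7
10 = 1*7 + 3
7 = 2*3 + 1
3 = 3*1 + 0  (stop)
So 445/118 = [3; 1, 3, 2, 1, 2, 3].

[3; 1, 3, 2, 1, 2, 3]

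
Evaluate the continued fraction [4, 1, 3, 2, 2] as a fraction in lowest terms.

Fold from the inside: start with 2/1.
  2 + 1/2 = 5/2
  3 + 2/5 = 17/5
  1 + 5/17 = 22/17
  4 + 17/22 = 105/22

105/22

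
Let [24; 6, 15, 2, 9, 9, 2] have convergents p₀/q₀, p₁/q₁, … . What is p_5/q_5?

Using pₖ = aₖpₖ₋₁ + pₖ₋₂, qₖ = aₖqₖ₋₁ + qₖ₋₂ (with p₋₁=1, p₋₂=0, q₋₁=0, q₋₂=1):
  k=0: a=24, p=24, q=1
  k=1: a=6, p=145, q=6
  k=2: a=15, p=2199, q=91
  k=3: a=2, p=4543, q=188
  k=4: a=9, p=43086, q=1783
  k=5: a=9, p=392317, q=16235

392317/16235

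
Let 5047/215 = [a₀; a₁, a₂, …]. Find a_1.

5047 = 23·215 + 102   →  a_0 = 23
215 = 2·102 + 11   →  a_1 = 2

2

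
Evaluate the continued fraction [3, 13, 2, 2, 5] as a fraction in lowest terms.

Fold from the inside: start with 5/1.
  2 + 1/5 = 11/5
  2 + 5/11 = 27/11
  13 + 11/27 = 362/27
  3 + 27/362 = 1113/362

1113/362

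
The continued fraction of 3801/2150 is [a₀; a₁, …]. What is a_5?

3801 = 1·2150 + 1651   →  a_0 = 1
2150 = 1·1651 + 499   →  a_1 = 1
1651 = 3·499 + 154   →  a_2 = 3
499 = 3·154 + 37   →  a_3 = 3
154 = 4·37 + 6   →  a_4 = 4
37 = 6·6 + 1   →  a_5 = 6

6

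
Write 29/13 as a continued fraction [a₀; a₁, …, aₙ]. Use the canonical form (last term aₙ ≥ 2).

29 = 2*13 + 3
13 = 4*3 + 1
3 = 3*1 + 0  (stop)
So 29/13 = [2; 4, 3].

[2; 4, 3]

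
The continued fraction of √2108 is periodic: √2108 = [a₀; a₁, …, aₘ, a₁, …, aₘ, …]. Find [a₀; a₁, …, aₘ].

a₀ = ⌊√2108⌋ = 45.

[45; 1, 10, 2, 22, 2, 10, 1, 90]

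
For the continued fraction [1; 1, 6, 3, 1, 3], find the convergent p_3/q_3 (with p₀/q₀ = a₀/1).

41/22

Using pₖ = aₖpₖ₋₁ + pₖ₋₂, qₖ = aₖqₖ₋₁ + qₖ₋₂ (with p₋₁=1, p₋₂=0, q₋₁=0, q₋₂=1):
  k=0: a=1, p=1, q=1
  k=1: a=1, p=2, q=1
  k=2: a=6, p=13, q=7
  k=3: a=3, p=41, q=22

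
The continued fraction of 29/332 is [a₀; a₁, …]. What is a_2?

29 = 0·332 + 29   →  a_0 = 0
332 = 11·29 + 13   →  a_1 = 11
29 = 2·13 + 3   →  a_2 = 2

2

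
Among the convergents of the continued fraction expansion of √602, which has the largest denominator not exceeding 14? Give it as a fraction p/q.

319/13

√602 = [24; 1, 1, 6, 1, 1, 48, …] (period length 6).
Convergents:
  p_0/q_0 = 24/1
  p_1/q_1 = 25/1
  p_2/q_2 = 49/2
  p_3/q_3 = 319/13
  p_4/q_4 = 368/15
q_3 = 13 ≤ 14 < 15 = q_4, so the answer is 319/13.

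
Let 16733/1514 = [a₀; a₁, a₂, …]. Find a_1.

16733 = 11·1514 + 79   →  a_0 = 11
1514 = 19·79 + 13   →  a_1 = 19

19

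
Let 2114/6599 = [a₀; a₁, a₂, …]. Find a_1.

3

2114 = 0·6599 + 2114   →  a_0 = 0
6599 = 3·2114 + 257   →  a_1 = 3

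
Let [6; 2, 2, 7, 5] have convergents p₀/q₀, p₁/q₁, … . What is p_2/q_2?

32/5

Using pₖ = aₖpₖ₋₁ + pₖ₋₂, qₖ = aₖqₖ₋₁ + qₖ₋₂ (with p₋₁=1, p₋₂=0, q₋₁=0, q₋₂=1):
  k=0: a=6, p=6, q=1
  k=1: a=2, p=13, q=2
  k=2: a=2, p=32, q=5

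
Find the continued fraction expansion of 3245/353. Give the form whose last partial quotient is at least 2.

3245 = 9*353 + 68
353 = 5*68 + 13
68 = 5*13 + 3
13 = 4*3 + 1
3 = 3*1 + 0  (stop)
So 3245/353 = [9; 5, 5, 4, 3].

[9; 5, 5, 4, 3]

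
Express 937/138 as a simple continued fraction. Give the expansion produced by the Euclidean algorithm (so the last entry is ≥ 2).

[6; 1, 3, 1, 3, 7]

937 = 6×138 + 109
138 = 1×109 + 29
109 = 3×29 + 22
29 = 1×22 + 7
22 = 3×7 + 1
7 = 7×1 + 0  (stop)
So 937/138 = [6; 1, 3, 1, 3, 7].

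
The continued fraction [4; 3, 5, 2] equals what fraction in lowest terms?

151/35

Fold from the inside: start with 2/1.
  5 + 1/2 = 11/2
  3 + 2/11 = 35/11
  4 + 11/35 = 151/35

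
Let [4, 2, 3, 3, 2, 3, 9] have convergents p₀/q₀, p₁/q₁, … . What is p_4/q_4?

235/53

Using pₖ = aₖpₖ₋₁ + pₖ₋₂, qₖ = aₖqₖ₋₁ + qₖ₋₂ (with p₋₁=1, p₋₂=0, q₋₁=0, q₋₂=1):
  k=0: a=4, p=4, q=1
  k=1: a=2, p=9, q=2
  k=2: a=3, p=31, q=7
  k=3: a=3, p=102, q=23
  k=4: a=2, p=235, q=53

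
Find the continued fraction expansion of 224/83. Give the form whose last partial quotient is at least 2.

[2; 1, 2, 3, 8]

224 = 2×83 + 58
83 = 1×58 + 25
58 = 2×25 + 8
25 = 3×8 + 1
8 = 8×1 + 0  (stop)
So 224/83 = [2; 1, 2, 3, 8].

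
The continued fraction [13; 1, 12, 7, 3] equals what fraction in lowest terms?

4024/289

Using pₖ = aₖpₖ₋₁ + pₖ₋₂ and qₖ = aₖqₖ₋₁ + qₖ₋₂:
  k=0: a=13, p=13, q=1
  k=1: a=1, p=14, q=1
  k=2: a=12, p=181, q=13
  k=3: a=7, p=1281, q=92
  k=4: a=3, p=4024, q=289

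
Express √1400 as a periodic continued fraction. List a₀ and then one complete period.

[37; 2, 2, 2, 74]

a₀ = ⌊√1400⌋ = 37.
With m₀=0, d₀=1 and mₖ₊₁ = dₖaₖ − mₖ, dₖ₊₁ = (n − mₖ₊₁²)/dₖ, aₖ₊₁ = ⌊(a₀+mₖ₊₁)/dₖ₊₁⌋:
  k=1: m=37, d=31, a=2
  k=2: m=25, d=25, a=2
  k=3: m=25, d=31, a=2
  k=4: m=37, d=1, a=74
d=1 and a=2a₀=74 at k=4, so the next step gives (m, d) = (37, 31) again — its k=1 value — and the period has length 4.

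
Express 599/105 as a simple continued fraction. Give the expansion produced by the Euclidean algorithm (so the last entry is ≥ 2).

[5; 1, 2, 2, 1, 1, 2, 2]

599 = 5·105 + 74
105 = 1·74 + 31
74 = 2·31 + 12
31 = 2·12 + 7
12 = 1·7 + 5
7 = 1·5 + 2
5 = 2·2 + 1
2 = 2·1 + 0  (stop)
So 599/105 = [5; 1, 2, 2, 1, 1, 2, 2].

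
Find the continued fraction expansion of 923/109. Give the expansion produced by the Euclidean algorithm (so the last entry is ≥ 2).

923 = 8×109 + 51
109 = 2×51 + 7
51 = 7×7 + 2
7 = 3×2 + 1
2 = 2×1 + 0  (stop)
So 923/109 = [8; 2, 7, 3, 2].

[8; 2, 7, 3, 2]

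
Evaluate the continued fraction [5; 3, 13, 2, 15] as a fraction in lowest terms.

6843/1285

Fold from the inside: start with 15/1.
  2 + 1/15 = 31/15
  13 + 15/31 = 418/31
  3 + 31/418 = 1285/418
  5 + 418/1285 = 6843/1285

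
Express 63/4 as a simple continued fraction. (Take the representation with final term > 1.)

[15; 1, 3]

63 = 15×4 + 3
4 = 1×3 + 1
3 = 3×1 + 0  (stop)
So 63/4 = [15; 1, 3].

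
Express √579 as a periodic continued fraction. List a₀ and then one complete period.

a₀ = ⌊√579⌋ = 24.

[24; 16, 48]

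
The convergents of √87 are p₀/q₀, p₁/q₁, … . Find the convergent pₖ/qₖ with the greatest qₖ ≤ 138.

513/55

√87 = [9; 3, 18, …] (period length 2).
Convergents:
  p_0/q_0 = 9/1
  p_1/q_1 = 28/3
  p_2/q_2 = 513/55
  p_3/q_3 = 1567/168
q_2 = 55 ≤ 138 < 168 = q_3, so the answer is 513/55.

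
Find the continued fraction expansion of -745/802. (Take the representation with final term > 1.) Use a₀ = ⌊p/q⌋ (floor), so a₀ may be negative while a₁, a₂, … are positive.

-745 = -1*802 + 57
802 = 14*57 + 4
57 = 14*4 + 1
4 = 4*1 + 0  (stop)
So -745/802 = [-1; 14, 14, 4].

[-1; 14, 14, 4]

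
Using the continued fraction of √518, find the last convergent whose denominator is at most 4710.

√518 = [22; 1, 3, 6, 3, 1, 44, …] (period length 6).
Convergents:
  p_0/q_0 = 22/1
  p_1/q_1 = 23/1
  p_2/q_2 = 91/4
  p_3/q_3 = 569/25
  p_4/q_4 = 1798/79
  p_5/q_5 = 2367/104
  p_6/q_6 = 105946/4655
  p_7/q_7 = 108313/4759
q_6 = 4655 ≤ 4710 < 4759 = q_7, so the answer is 105946/4655.

105946/4655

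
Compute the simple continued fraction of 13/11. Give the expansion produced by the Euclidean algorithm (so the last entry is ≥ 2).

[1; 5, 2]

13 = 1×11 + 2
11 = 5×2 + 1
2 = 2×1 + 0  (stop)
So 13/11 = [1; 5, 2].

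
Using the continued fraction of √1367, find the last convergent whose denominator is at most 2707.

99827/2700

√1367 = [36; 1, 35, 1, 72, …] (period length 4).
Convergents:
  p_0/q_0 = 36/1
  p_1/q_1 = 37/1
  p_2/q_2 = 1331/36
  p_3/q_3 = 1368/37
  p_4/q_4 = 99827/2700
  p_5/q_5 = 101195/2737
q_4 = 2700 ≤ 2707 < 2737 = q_5, so the answer is 99827/2700.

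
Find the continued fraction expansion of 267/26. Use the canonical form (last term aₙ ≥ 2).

[10; 3, 1, 2, 2]

267 = 10·26 + 7
26 = 3·7 + 5
7 = 1·5 + 2
5 = 2·2 + 1
2 = 2·1 + 0  (stop)
So 267/26 = [10; 3, 1, 2, 2].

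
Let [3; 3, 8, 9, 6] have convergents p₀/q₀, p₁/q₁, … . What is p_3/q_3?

Using pₖ = aₖpₖ₋₁ + pₖ₋₂, qₖ = aₖqₖ₋₁ + qₖ₋₂ (with p₋₁=1, p₋₂=0, q₋₁=0, q₋₂=1):
  k=0: a=3, p=3, q=1
  k=1: a=3, p=10, q=3
  k=2: a=8, p=83, q=25
  k=3: a=9, p=757, q=228

757/228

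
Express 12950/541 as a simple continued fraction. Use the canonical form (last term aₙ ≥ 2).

[23; 1, 14, 1, 10, 3]

12950 = 23*541 + 507
541 = 1*507 + 34
507 = 14*34 + 31
34 = 1*31 + 3
31 = 10*3 + 1
3 = 3*1 + 0  (stop)
So 12950/541 = [23; 1, 14, 1, 10, 3].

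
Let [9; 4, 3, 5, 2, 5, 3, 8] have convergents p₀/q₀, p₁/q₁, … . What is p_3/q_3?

637/69

Using pₖ = aₖpₖ₋₁ + pₖ₋₂, qₖ = aₖqₖ₋₁ + qₖ₋₂ (with p₋₁=1, p₋₂=0, q₋₁=0, q₋₂=1):
  k=0: a=9, p=9, q=1
  k=1: a=4, p=37, q=4
  k=2: a=3, p=120, q=13
  k=3: a=5, p=637, q=69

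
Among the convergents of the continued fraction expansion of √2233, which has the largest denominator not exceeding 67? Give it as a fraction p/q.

2599/55

√2233 = [47; 3, 1, 12, 1, 3, 94, …] (period length 6).
Convergents:
  p_0/q_0 = 47/1
  p_1/q_1 = 142/3
  p_2/q_2 = 189/4
  p_3/q_3 = 2410/51
  p_4/q_4 = 2599/55
  p_5/q_5 = 10207/216
q_4 = 55 ≤ 67 < 216 = q_5, so the answer is 2599/55.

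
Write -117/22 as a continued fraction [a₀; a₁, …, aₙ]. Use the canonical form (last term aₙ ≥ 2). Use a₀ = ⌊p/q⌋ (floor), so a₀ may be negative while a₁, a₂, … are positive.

-117 = -6×22 + 15
22 = 1×15 + 7
15 = 2×7 + 1
7 = 7×1 + 0  (stop)
So -117/22 = [-6; 1, 2, 7].

[-6; 1, 2, 7]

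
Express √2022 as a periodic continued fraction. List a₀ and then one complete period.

a₀ = ⌊√2022⌋ = 44.
With m₀=0, d₀=1 and mₖ₊₁ = dₖaₖ − mₖ, dₖ₊₁ = (n − mₖ₊₁²)/dₖ, aₖ₊₁ = ⌊(a₀+mₖ₊₁)/dₖ₊₁⌋:
  k=1: m=44, d=86, a=1
  k=2: m=42, d=3, a=28
  k=3: m=42, d=86, a=1
  k=4: m=44, d=1, a=88
d=1 and a=2a₀=88 at k=4, so the next step gives (m, d) = (44, 86) again — its k=1 value — and the period has length 4.

[44; 1, 28, 1, 88]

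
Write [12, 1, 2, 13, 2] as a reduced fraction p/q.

Fold from the inside: start with 2/1.
  13 + 1/2 = 27/2
  2 + 2/27 = 56/27
  1 + 27/56 = 83/56
  12 + 56/83 = 1052/83

1052/83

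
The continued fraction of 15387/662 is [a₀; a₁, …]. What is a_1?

4

15387 = 23·662 + 161   →  a_0 = 23
662 = 4·161 + 18   →  a_1 = 4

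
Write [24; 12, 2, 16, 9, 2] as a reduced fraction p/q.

189703/7878

Fold from the inside: start with 2/1.
  9 + 1/2 = 19/2
  16 + 2/19 = 306/19
  2 + 19/306 = 631/306
  12 + 306/631 = 7878/631
  24 + 631/7878 = 189703/7878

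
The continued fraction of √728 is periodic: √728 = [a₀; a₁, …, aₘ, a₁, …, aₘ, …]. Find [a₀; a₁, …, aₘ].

a₀ = ⌊√728⌋ = 26.
With m₀=0, d₀=1 and mₖ₊₁ = dₖaₖ − mₖ, dₖ₊₁ = (n − mₖ₊₁²)/dₖ, aₖ₊₁ = ⌊(a₀+mₖ₊₁)/dₖ₊₁⌋:
  k=1: m=26, d=52, a=1
  k=2: m=26, d=1, a=52
d=1 and a=2a₀=52 at k=2, so the next step gives (m, d) = (26, 52) again — its k=1 value — and the period has length 2.

[26; 1, 52]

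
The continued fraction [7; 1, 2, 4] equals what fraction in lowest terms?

Fold from the inside: start with 4/1.
  2 + 1/4 = 9/4
  1 + 4/9 = 13/9
  7 + 9/13 = 100/13

100/13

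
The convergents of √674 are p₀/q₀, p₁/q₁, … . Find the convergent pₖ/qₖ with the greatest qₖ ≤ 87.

675/26

√674 = [25; 1, 24, 1, 50, …] (period length 4).
Convergents:
  p_0/q_0 = 25/1
  p_1/q_1 = 26/1
  p_2/q_2 = 649/25
  p_3/q_3 = 675/26
  p_4/q_4 = 34399/1325
q_3 = 26 ≤ 87 < 1325 = q_4, so the answer is 675/26.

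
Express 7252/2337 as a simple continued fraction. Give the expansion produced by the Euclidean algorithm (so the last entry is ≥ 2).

7252 = 3*2337 + 241
2337 = 9*241 + 168
241 = 1*168 + 73
168 = 2*73 + 22
73 = 3*22 + 7
22 = 3*7 + 1
7 = 7*1 + 0  (stop)
So 7252/2337 = [3; 9, 1, 2, 3, 3, 7].

[3; 9, 1, 2, 3, 3, 7]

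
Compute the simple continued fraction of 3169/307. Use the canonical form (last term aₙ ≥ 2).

[10; 3, 9, 1, 9]

3169 = 10×307 + 99
307 = 3×99 + 10
99 = 9×10 + 9
10 = 1×9 + 1
9 = 9×1 + 0  (stop)
So 3169/307 = [10; 3, 9, 1, 9].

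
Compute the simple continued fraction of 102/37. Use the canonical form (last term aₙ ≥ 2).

102 = 2·37 + 28
37 = 1·28 + 9
28 = 3·9 + 1
9 = 9·1 + 0  (stop)
So 102/37 = [2; 1, 3, 9].

[2; 1, 3, 9]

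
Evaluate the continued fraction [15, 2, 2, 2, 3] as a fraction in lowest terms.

632/41

Using pₖ = aₖpₖ₋₁ + pₖ₋₂ and qₖ = aₖqₖ₋₁ + qₖ₋₂:
  k=0: a=15, p=15, q=1
  k=1: a=2, p=31, q=2
  k=2: a=2, p=77, q=5
  k=3: a=2, p=185, q=12
  k=4: a=3, p=632, q=41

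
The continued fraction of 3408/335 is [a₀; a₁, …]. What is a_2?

1

3408 = 10·335 + 58   →  a_0 = 10
335 = 5·58 + 45   →  a_1 = 5
58 = 1·45 + 13   →  a_2 = 1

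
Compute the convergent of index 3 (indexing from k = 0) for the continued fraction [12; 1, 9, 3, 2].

Using pₖ = aₖpₖ₋₁ + pₖ₋₂, qₖ = aₖqₖ₋₁ + qₖ₋₂ (with p₋₁=1, p₋₂=0, q₋₁=0, q₋₂=1):
  k=0: a=12, p=12, q=1
  k=1: a=1, p=13, q=1
  k=2: a=9, p=129, q=10
  k=3: a=3, p=400, q=31

400/31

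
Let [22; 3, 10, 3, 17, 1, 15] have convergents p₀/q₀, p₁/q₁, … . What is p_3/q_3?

2143/96

Using pₖ = aₖpₖ₋₁ + pₖ₋₂, qₖ = aₖqₖ₋₁ + qₖ₋₂ (with p₋₁=1, p₋₂=0, q₋₁=0, q₋₂=1):
  k=0: a=22, p=22, q=1
  k=1: a=3, p=67, q=3
  k=2: a=10, p=692, q=31
  k=3: a=3, p=2143, q=96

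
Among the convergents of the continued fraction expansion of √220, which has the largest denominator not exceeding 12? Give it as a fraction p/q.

89/6

√220 = [14; 1, 4, 1, 28, …] (period length 4).
Convergents:
  p_0/q_0 = 14/1
  p_1/q_1 = 15/1
  p_2/q_2 = 74/5
  p_3/q_3 = 89/6
  p_4/q_4 = 2566/173
q_3 = 6 ≤ 12 < 173 = q_4, so the answer is 89/6.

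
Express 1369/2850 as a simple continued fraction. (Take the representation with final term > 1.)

[0; 2, 12, 4, 2, 12]

1369 = 0×2850 + 1369
2850 = 2×1369 + 112
1369 = 12×112 + 25
112 = 4×25 + 12
25 = 2×12 + 1
12 = 12×1 + 0  (stop)
So 1369/2850 = [0; 2, 12, 4, 2, 12].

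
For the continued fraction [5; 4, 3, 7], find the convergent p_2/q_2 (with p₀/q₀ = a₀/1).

Using pₖ = aₖpₖ₋₁ + pₖ₋₂, qₖ = aₖqₖ₋₁ + qₖ₋₂ (with p₋₁=1, p₋₂=0, q₋₁=0, q₋₂=1):
  k=0: a=5, p=5, q=1
  k=1: a=4, p=21, q=4
  k=2: a=3, p=68, q=13

68/13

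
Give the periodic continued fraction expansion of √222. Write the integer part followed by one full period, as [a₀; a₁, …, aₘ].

[14; 1, 8, 1, 28]

a₀ = ⌊√222⌋ = 14.
With m₀=0, d₀=1 and mₖ₊₁ = dₖaₖ − mₖ, dₖ₊₁ = (n − mₖ₊₁²)/dₖ, aₖ₊₁ = ⌊(a₀+mₖ₊₁)/dₖ₊₁⌋:
  k=1: m=14, d=26, a=1
  k=2: m=12, d=3, a=8
  k=3: m=12, d=26, a=1
  k=4: m=14, d=1, a=28
d=1 and a=2a₀=28 at k=4, so the next step gives (m, d) = (14, 26) again — its k=1 value — and the period has length 4.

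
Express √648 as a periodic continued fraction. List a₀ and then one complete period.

[25; 2, 5, 6, 5, 2, 50]

a₀ = ⌊√648⌋ = 25.
With m₀=0, d₀=1 and mₖ₊₁ = dₖaₖ − mₖ, dₖ₊₁ = (n − mₖ₊₁²)/dₖ, aₖ₊₁ = ⌊(a₀+mₖ₊₁)/dₖ₊₁⌋:
  k=1: m=25, d=23, a=2
  k=2: m=21, d=9, a=5
  k=3: m=24, d=8, a=6
  k=4: m=24, d=9, a=5
  k=5: m=21, d=23, a=2
  k=6: m=25, d=1, a=50
d=1 and a=2a₀=50 at k=6, so the next step gives (m, d) = (25, 23) again — its k=1 value — and the period has length 6.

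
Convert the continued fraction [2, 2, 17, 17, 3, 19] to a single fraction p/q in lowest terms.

87725/35291

Using pₖ = aₖpₖ₋₁ + pₖ₋₂ and qₖ = aₖqₖ₋₁ + qₖ₋₂:
  k=0: a=2, p=2, q=1
  k=1: a=2, p=5, q=2
  k=2: a=17, p=87, q=35
  k=3: a=17, p=1484, q=597
  k=4: a=3, p=4539, q=1826
  k=5: a=19, p=87725, q=35291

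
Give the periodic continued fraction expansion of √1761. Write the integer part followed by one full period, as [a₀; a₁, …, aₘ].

a₀ = ⌊√1761⌋ = 41.
With m₀=0, d₀=1 and mₖ₊₁ = dₖaₖ − mₖ, dₖ₊₁ = (n − mₖ₊₁²)/dₖ, aₖ₊₁ = ⌊(a₀+mₖ₊₁)/dₖ₊₁⌋:
  k=1: m=41, d=80, a=1
  k=2: m=39, d=3, a=26
  k=3: m=39, d=80, a=1
  k=4: m=41, d=1, a=82
d=1 and a=2a₀=82 at k=4, so the next step gives (m, d) = (41, 80) again — its k=1 value — and the period has length 4.

[41; 1, 26, 1, 82]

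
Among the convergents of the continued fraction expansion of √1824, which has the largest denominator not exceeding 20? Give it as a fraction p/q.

726/17

√1824 = [42; 1, 2, 2, 2, 1, 84, …] (period length 6).
Convergents:
  p_0/q_0 = 42/1
  p_1/q_1 = 43/1
  p_2/q_2 = 128/3
  p_3/q_3 = 299/7
  p_4/q_4 = 726/17
  p_5/q_5 = 1025/24
q_4 = 17 ≤ 20 < 24 = q_5, so the answer is 726/17.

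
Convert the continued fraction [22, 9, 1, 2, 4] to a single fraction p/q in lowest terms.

Fold from the inside: start with 4/1.
  2 + 1/4 = 9/4
  1 + 4/9 = 13/9
  9 + 9/13 = 126/13
  22 + 13/126 = 2785/126

2785/126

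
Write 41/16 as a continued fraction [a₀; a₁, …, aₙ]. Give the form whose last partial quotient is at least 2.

[2; 1, 1, 3, 2]

41 = 2*16 + 9
16 = 1*9 + 7
9 = 1*7 + 2
7 = 3*2 + 1
2 = 2*1 + 0  (stop)
So 41/16 = [2; 1, 1, 3, 2].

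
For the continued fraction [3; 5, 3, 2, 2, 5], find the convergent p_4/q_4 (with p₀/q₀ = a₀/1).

Using pₖ = aₖpₖ₋₁ + pₖ₋₂, qₖ = aₖqₖ₋₁ + qₖ₋₂ (with p₋₁=1, p₋₂=0, q₋₁=0, q₋₂=1):
  k=0: a=3, p=3, q=1
  k=1: a=5, p=16, q=5
  k=2: a=3, p=51, q=16
  k=3: a=2, p=118, q=37
  k=4: a=2, p=287, q=90

287/90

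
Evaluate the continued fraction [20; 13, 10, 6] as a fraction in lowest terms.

Using pₖ = aₖpₖ₋₁ + pₖ₋₂ and qₖ = aₖqₖ₋₁ + qₖ₋₂:
  k=0: a=20, p=20, q=1
  k=1: a=13, p=261, q=13
  k=2: a=10, p=2630, q=131
  k=3: a=6, p=16041, q=799

16041/799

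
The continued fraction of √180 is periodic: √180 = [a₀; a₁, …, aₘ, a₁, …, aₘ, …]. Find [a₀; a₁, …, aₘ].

[13; 2, 2, 2, 26]

a₀ = ⌊√180⌋ = 13.
With m₀=0, d₀=1 and mₖ₊₁ = dₖaₖ − mₖ, dₖ₊₁ = (n − mₖ₊₁²)/dₖ, aₖ₊₁ = ⌊(a₀+mₖ₊₁)/dₖ₊₁⌋:
  k=1: m=13, d=11, a=2
  k=2: m=9, d=9, a=2
  k=3: m=9, d=11, a=2
  k=4: m=13, d=1, a=26
d=1 and a=2a₀=26 at k=4, so the next step gives (m, d) = (13, 11) again — its k=1 value — and the period has length 4.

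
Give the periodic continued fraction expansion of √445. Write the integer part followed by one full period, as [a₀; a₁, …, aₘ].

[21; 10, 1, 1, 10, 42]

a₀ = ⌊√445⌋ = 21.
With m₀=0, d₀=1 and mₖ₊₁ = dₖaₖ − mₖ, dₖ₊₁ = (n − mₖ₊₁²)/dₖ, aₖ₊₁ = ⌊(a₀+mₖ₊₁)/dₖ₊₁⌋:
  k=1: m=21, d=4, a=10
  k=2: m=19, d=21, a=1
  k=3: m=2, d=21, a=1
  k=4: m=19, d=4, a=10
  k=5: m=21, d=1, a=42
d=1 and a=2a₀=42 at k=5, so the next step gives (m, d) = (21, 4) again — its k=1 value — and the period has length 5.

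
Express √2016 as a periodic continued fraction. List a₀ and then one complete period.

[44; 1, 8, 1, 88]

a₀ = ⌊√2016⌋ = 44.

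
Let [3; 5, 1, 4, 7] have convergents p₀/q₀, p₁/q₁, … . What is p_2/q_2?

19/6

Using pₖ = aₖpₖ₋₁ + pₖ₋₂, qₖ = aₖqₖ₋₁ + qₖ₋₂ (with p₋₁=1, p₋₂=0, q₋₁=0, q₋₂=1):
  k=0: a=3, p=3, q=1
  k=1: a=5, p=16, q=5
  k=2: a=1, p=19, q=6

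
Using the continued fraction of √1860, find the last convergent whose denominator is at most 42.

1682/39

√1860 = [43; 7, 1, 4, 1, 7, 86, …] (period length 6).
Convergents:
  p_0/q_0 = 43/1
  p_1/q_1 = 302/7
  p_2/q_2 = 345/8
  p_3/q_3 = 1682/39
  p_4/q_4 = 2027/47
q_3 = 39 ≤ 42 < 47 = q_4, so the answer is 1682/39.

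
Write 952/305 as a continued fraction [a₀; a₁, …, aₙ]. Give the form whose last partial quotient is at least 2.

[3; 8, 4, 9]

952 = 3·305 + 37
305 = 8·37 + 9
37 = 4·9 + 1
9 = 9·1 + 0  (stop)
So 952/305 = [3; 8, 4, 9].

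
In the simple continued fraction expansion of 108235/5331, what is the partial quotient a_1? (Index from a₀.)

108235 = 20·5331 + 1615   →  a_0 = 20
5331 = 3·1615 + 486   →  a_1 = 3

3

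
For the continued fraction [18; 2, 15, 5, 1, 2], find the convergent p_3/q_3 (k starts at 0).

Using pₖ = aₖpₖ₋₁ + pₖ₋₂, qₖ = aₖqₖ₋₁ + qₖ₋₂ (with p₋₁=1, p₋₂=0, q₋₁=0, q₋₂=1):
  k=0: a=18, p=18, q=1
  k=1: a=2, p=37, q=2
  k=2: a=15, p=573, q=31
  k=3: a=5, p=2902, q=157

2902/157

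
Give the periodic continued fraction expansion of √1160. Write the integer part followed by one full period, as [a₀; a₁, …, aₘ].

a₀ = ⌊√1160⌋ = 34.
With m₀=0, d₀=1 and mₖ₊₁ = dₖaₖ − mₖ, dₖ₊₁ = (n − mₖ₊₁²)/dₖ, aₖ₊₁ = ⌊(a₀+mₖ₊₁)/dₖ₊₁⌋:
  k=1: m=34, d=4, a=17
  k=2: m=34, d=1, a=68
d=1 and a=2a₀=68 at k=2, so the next step gives (m, d) = (34, 4) again — its k=1 value — and the period has length 2.

[34; 17, 68]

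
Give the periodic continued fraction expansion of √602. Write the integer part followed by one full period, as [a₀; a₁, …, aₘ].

a₀ = ⌊√602⌋ = 24.
With m₀=0, d₀=1 and mₖ₊₁ = dₖaₖ − mₖ, dₖ₊₁ = (n − mₖ₊₁²)/dₖ, aₖ₊₁ = ⌊(a₀+mₖ₊₁)/dₖ₊₁⌋:
  k=1: m=24, d=26, a=1
  k=2: m=2, d=23, a=1
  k=3: m=21, d=7, a=6
  k=4: m=21, d=23, a=1
  k=5: m=2, d=26, a=1
  k=6: m=24, d=1, a=48
d=1 and a=2a₀=48 at k=6, so the next step gives (m, d) = (24, 26) again — its k=1 value — and the period has length 6.

[24; 1, 1, 6, 1, 1, 48]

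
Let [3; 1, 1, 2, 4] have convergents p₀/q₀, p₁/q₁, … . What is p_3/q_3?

Using pₖ = aₖpₖ₋₁ + pₖ₋₂, qₖ = aₖqₖ₋₁ + qₖ₋₂ (with p₋₁=1, p₋₂=0, q₋₁=0, q₋₂=1):
  k=0: a=3, p=3, q=1
  k=1: a=1, p=4, q=1
  k=2: a=1, p=7, q=2
  k=3: a=2, p=18, q=5

18/5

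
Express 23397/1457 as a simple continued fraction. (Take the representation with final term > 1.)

23397 = 16·1457 + 85
1457 = 17·85 + 12
85 = 7·12 + 1
12 = 12·1 + 0  (stop)
So 23397/1457 = [16; 17, 7, 12].

[16; 17, 7, 12]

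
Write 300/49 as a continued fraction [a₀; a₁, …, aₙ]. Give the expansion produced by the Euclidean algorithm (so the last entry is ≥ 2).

300 = 6*49 + 6
49 = 8*6 + 1
6 = 6*1 + 0  (stop)
So 300/49 = [6; 8, 6].

[6; 8, 6]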